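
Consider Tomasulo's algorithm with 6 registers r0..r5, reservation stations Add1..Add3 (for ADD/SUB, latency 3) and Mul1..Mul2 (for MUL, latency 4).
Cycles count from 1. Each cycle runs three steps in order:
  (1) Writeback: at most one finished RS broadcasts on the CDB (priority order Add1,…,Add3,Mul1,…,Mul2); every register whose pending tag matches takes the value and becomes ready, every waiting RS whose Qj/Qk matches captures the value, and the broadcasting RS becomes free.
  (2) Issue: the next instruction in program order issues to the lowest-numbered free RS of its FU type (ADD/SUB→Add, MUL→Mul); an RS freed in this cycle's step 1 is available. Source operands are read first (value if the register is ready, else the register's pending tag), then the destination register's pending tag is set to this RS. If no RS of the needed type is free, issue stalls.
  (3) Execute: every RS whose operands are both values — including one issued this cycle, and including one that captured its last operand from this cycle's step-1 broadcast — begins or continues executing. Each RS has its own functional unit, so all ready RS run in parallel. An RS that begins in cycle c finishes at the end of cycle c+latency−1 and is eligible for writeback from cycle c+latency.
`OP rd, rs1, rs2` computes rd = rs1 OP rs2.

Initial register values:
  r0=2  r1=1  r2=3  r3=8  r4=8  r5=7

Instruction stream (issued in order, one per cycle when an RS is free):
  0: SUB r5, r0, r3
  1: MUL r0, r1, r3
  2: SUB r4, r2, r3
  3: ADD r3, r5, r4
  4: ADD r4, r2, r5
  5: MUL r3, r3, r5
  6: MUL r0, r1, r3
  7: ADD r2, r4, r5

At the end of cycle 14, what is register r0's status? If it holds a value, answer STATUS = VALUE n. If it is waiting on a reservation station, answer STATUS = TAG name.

STATUS = TAG Mul1

  c1: issue SUB r5<-Add1  regs: r0:2,r1:1,r2:3,r3:8,r4:8,r5:Add1
  c2: issue MUL r0<-Mul1  regs: r0:Mul1,r1:1,r2:3,r3:8,r4:8,r5:Add1
  c3: issue SUB r4<-Add2  regs: r0:Mul1,r1:1,r2:3,r3:8,r4:Add2,r5:Add1
  c4: CDB Add1=-6; issue ADD r3<-Add1  regs: r0:Mul1,r1:1,r2:3,r3:Add1,r4:Add2,r5:-6
  c5: issue ADD r4<-Add3  regs: r0:Mul1,r1:1,r2:3,r3:Add1,r4:Add3,r5:-6
  c6: CDB Add2=-5; issue MUL r3<-Mul2  regs: r0:Mul1,r1:1,r2:3,r3:Mul2,r4:Add3,r5:-6
  c7: CDB Mul1=8; issue MUL r0<-Mul1  regs: r0:Mul1,r1:1,r2:3,r3:Mul2,r4:Add3,r5:-6
  c8: CDB Add3=-3; issue ADD r2<-Add2  regs: r0:Mul1,r1:1,r2:Add2,r3:Mul2,r4:-3,r5:-6
  c9: CDB Add1=-11  regs: r0:Mul1,r1:1,r2:Add2,r3:Mul2,r4:-3,r5:-6
  c10: -  regs: r0:Mul1,r1:1,r2:Add2,r3:Mul2,r4:-3,r5:-6
  c11: CDB Add2=-9  regs: r0:Mul1,r1:1,r2:-9,r3:Mul2,r4:-3,r5:-6
  c12: -  regs: r0:Mul1,r1:1,r2:-9,r3:Mul2,r4:-3,r5:-6
  c13: CDB Mul2=66  regs: r0:Mul1,r1:1,r2:-9,r3:66,r4:-3,r5:-6
  c14: -  regs: r0:Mul1,r1:1,r2:-9,r3:66,r4:-3,r5:-6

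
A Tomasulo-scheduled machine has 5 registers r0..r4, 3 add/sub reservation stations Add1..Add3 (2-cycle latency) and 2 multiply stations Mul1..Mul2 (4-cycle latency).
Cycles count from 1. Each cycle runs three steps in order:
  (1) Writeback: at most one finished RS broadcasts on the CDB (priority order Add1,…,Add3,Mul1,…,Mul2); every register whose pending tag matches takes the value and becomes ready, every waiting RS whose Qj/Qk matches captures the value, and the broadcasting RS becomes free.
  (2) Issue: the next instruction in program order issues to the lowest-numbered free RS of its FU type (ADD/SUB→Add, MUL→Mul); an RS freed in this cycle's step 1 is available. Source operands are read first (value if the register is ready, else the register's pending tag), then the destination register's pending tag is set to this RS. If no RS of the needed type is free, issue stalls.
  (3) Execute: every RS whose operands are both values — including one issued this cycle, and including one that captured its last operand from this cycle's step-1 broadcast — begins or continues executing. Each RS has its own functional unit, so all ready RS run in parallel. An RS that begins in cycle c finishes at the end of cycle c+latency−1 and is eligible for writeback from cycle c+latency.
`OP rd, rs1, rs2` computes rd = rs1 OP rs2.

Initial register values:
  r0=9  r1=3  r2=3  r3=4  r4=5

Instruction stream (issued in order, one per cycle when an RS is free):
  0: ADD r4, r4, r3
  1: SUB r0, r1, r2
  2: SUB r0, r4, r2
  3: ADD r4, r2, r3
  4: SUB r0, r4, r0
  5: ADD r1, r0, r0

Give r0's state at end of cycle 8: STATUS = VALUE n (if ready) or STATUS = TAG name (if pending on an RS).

STATUS = VALUE 1

  c1: issue ADD r4<-Add1  regs: r0:9,r1:3,r2:3,r3:4,r4:Add1
  c2: issue SUB r0<-Add2  regs: r0:Add2,r1:3,r2:3,r3:4,r4:Add1
  c3: CDB Add1=9; issue SUB r0<-Add1  regs: r0:Add1,r1:3,r2:3,r3:4,r4:9
  c4: CDB Add2=0; issue ADD r4<-Add2  regs: r0:Add1,r1:3,r2:3,r3:4,r4:Add2
  c5: CDB Add1=6; issue SUB r0<-Add1  regs: r0:Add1,r1:3,r2:3,r3:4,r4:Add2
  c6: CDB Add2=7; issue ADD r1<-Add2  regs: r0:Add1,r1:Add2,r2:3,r3:4,r4:7
  c7: -  regs: r0:Add1,r1:Add2,r2:3,r3:4,r4:7
  c8: CDB Add1=1  regs: r0:1,r1:Add2,r2:3,r3:4,r4:7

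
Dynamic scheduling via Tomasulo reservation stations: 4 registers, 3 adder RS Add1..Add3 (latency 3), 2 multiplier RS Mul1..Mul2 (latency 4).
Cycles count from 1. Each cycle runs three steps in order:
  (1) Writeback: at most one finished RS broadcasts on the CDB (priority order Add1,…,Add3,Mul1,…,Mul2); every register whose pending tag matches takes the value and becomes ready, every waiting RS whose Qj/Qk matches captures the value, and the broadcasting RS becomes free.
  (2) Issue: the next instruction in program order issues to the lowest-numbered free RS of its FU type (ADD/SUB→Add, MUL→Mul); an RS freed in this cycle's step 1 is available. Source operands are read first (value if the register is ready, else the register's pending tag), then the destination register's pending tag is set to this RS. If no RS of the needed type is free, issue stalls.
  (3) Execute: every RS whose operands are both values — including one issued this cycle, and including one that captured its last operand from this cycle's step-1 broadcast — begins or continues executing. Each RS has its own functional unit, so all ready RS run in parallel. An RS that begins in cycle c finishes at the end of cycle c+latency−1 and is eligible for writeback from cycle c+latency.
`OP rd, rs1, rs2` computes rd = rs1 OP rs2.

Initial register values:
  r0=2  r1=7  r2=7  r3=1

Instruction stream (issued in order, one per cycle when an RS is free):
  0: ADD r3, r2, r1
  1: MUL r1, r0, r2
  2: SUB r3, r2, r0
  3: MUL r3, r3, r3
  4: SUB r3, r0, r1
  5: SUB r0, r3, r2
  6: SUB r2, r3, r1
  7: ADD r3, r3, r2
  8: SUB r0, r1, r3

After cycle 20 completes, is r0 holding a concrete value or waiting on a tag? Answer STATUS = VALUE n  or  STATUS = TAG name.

STATUS = VALUE 52

  c1: issue ADD r3<-Add1  regs: r0:2,r1:7,r2:7,r3:Add1
  c2: issue MUL r1<-Mul1  regs: r0:2,r1:Mul1,r2:7,r3:Add1
  c3: issue SUB r3<-Add2  regs: r0:2,r1:Mul1,r2:7,r3:Add2
  c4: CDB Add1=14; issue MUL r3<-Mul2  regs: r0:2,r1:Mul1,r2:7,r3:Mul2
  c5: issue SUB r3<-Add1  regs: r0:2,r1:Mul1,r2:7,r3:Add1
  c6: CDB Add2=5; issue SUB r0<-Add2  regs: r0:Add2,r1:Mul1,r2:7,r3:Add1
  c7: CDB Mul1=14; issue SUB r2<-Add3  regs: r0:Add2,r1:14,r2:Add3,r3:Add1
  c8: stall  regs: r0:Add2,r1:14,r2:Add3,r3:Add1
  c9: stall  regs: r0:Add2,r1:14,r2:Add3,r3:Add1
  c10: CDB Add1=-12; issue ADD r3<-Add1  regs: r0:Add2,r1:14,r2:Add3,r3:Add1
  c11: CDB Mul2=25; stall  regs: r0:Add2,r1:14,r2:Add3,r3:Add1
  c12: stall  regs: r0:Add2,r1:14,r2:Add3,r3:Add1
  c13: CDB Add2=-19; issue SUB r0<-Add2  regs: r0:Add2,r1:14,r2:Add3,r3:Add1
  c14: CDB Add3=-26  regs: r0:Add2,r1:14,r2:-26,r3:Add1
  c15: -  regs: r0:Add2,r1:14,r2:-26,r3:Add1
  c16: -  regs: r0:Add2,r1:14,r2:-26,r3:Add1
  c17: CDB Add1=-38  regs: r0:Add2,r1:14,r2:-26,r3:-38
  c18: -  regs: r0:Add2,r1:14,r2:-26,r3:-38
  c19: -  regs: r0:Add2,r1:14,r2:-26,r3:-38
  c20: CDB Add2=52  regs: r0:52,r1:14,r2:-26,r3:-38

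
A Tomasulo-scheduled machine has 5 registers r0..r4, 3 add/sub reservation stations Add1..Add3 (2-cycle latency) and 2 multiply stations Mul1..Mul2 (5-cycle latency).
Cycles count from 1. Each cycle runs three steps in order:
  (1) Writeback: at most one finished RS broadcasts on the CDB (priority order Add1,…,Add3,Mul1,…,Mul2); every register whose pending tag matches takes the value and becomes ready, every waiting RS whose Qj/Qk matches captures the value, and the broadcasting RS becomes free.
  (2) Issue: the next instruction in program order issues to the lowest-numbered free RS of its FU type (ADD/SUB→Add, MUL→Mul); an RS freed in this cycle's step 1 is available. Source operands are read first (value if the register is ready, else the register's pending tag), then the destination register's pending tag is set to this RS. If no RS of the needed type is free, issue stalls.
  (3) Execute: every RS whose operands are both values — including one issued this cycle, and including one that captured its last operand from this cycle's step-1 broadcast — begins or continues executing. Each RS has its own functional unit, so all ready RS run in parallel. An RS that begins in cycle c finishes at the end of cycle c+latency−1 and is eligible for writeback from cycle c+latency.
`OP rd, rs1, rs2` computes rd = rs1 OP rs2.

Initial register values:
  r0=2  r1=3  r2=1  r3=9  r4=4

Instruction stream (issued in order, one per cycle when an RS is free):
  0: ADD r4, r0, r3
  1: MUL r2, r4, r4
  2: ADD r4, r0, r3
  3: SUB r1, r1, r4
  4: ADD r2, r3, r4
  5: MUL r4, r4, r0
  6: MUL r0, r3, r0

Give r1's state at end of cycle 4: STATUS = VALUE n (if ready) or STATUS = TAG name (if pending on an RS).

STATUS = TAG Add2

cycle 1: issue ADD r4<-Add1 // r0:2,r1:3,r2:1,r3:9,r4:Add1
cycle 2: issue MUL r2<-Mul1 // r0:2,r1:3,r2:Mul1,r3:9,r4:Add1
cycle 3: CDB Add1=11; issue ADD r4<-Add1 // r0:2,r1:3,r2:Mul1,r3:9,r4:Add1
cycle 4: issue SUB r1<-Add2 // r0:2,r1:Add2,r2:Mul1,r3:9,r4:Add1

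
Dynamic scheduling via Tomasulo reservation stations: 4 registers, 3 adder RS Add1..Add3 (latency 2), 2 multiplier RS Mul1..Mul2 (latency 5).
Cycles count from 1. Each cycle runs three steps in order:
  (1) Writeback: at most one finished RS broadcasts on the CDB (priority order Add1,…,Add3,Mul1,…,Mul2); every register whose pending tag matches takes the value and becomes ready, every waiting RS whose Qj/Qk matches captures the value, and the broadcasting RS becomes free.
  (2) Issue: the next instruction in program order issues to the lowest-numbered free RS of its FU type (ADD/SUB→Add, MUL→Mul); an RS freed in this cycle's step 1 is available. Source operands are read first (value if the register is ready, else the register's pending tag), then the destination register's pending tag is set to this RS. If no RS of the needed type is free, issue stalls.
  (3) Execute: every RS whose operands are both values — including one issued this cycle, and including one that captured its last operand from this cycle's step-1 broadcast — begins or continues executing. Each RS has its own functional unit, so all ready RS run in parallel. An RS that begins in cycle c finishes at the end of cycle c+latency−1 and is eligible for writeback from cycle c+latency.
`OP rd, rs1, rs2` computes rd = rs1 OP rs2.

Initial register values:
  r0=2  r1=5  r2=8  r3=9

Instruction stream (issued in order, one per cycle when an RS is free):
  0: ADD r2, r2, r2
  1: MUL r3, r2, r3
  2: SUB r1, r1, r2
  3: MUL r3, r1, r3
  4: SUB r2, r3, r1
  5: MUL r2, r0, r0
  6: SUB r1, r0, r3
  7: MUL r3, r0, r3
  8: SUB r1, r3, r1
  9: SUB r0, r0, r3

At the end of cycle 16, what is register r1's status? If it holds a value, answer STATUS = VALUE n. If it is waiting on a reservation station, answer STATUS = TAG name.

STATUS = TAG Add3

cycle 1: issue ADD r2<-Add1 // r0:2,r1:5,r2:Add1,r3:9
cycle 2: issue MUL r3<-Mul1 // r0:2,r1:5,r2:Add1,r3:Mul1
cycle 3: CDB Add1=16; issue SUB r1<-Add1 // r0:2,r1:Add1,r2:16,r3:Mul1
cycle 4: issue MUL r3<-Mul2 // r0:2,r1:Add1,r2:16,r3:Mul2
cycle 5: CDB Add1=-11; issue SUB r2<-Add1 // r0:2,r1:-11,r2:Add1,r3:Mul2
cycle 6: stall // r0:2,r1:-11,r2:Add1,r3:Mul2
cycle 7: stall // r0:2,r1:-11,r2:Add1,r3:Mul2
cycle 8: CDB Mul1=144; issue MUL r2<-Mul1 // r0:2,r1:-11,r2:Mul1,r3:Mul2
cycle 9: issue SUB r1<-Add2 // r0:2,r1:Add2,r2:Mul1,r3:Mul2
cycle 10: stall // r0:2,r1:Add2,r2:Mul1,r3:Mul2
cycle 11: stall // r0:2,r1:Add2,r2:Mul1,r3:Mul2
cycle 12: stall // r0:2,r1:Add2,r2:Mul1,r3:Mul2
cycle 13: CDB Mul1=4; issue MUL r3<-Mul1 // r0:2,r1:Add2,r2:4,r3:Mul1
cycle 14: CDB Mul2=-1584; issue SUB r1<-Add3 // r0:2,r1:Add3,r2:4,r3:Mul1
cycle 15: stall // r0:2,r1:Add3,r2:4,r3:Mul1
cycle 16: CDB Add1=-1573; issue SUB r0<-Add1 // r0:Add1,r1:Add3,r2:4,r3:Mul1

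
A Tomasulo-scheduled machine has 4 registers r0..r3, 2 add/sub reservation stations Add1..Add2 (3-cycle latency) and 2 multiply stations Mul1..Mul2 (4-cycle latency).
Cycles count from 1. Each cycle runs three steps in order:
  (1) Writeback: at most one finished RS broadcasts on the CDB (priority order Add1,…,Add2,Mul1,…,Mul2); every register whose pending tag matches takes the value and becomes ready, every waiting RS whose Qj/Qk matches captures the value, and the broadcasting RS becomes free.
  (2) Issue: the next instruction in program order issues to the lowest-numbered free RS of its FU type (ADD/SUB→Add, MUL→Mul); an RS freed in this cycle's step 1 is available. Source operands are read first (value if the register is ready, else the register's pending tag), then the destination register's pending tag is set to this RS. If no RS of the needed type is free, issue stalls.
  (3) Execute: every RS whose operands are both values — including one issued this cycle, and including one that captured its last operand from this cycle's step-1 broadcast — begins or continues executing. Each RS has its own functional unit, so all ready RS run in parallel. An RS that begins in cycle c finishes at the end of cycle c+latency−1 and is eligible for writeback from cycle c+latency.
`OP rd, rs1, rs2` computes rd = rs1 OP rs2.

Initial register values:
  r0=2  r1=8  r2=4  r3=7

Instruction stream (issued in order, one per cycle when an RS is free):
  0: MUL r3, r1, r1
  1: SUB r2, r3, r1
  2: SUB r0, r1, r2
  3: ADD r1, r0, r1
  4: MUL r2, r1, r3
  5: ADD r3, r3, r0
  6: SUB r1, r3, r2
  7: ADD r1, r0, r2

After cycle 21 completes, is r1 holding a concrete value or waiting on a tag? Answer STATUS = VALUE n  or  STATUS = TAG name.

STATUS = TAG Add2

c1: issue MUL r3<-Mul1 | r0:2,r1:8,r2:4,r3:Mul1
c2: issue SUB r2<-Add1 | r0:2,r1:8,r2:Add1,r3:Mul1
c3: issue SUB r0<-Add2 | r0:Add2,r1:8,r2:Add1,r3:Mul1
c4: stall | r0:Add2,r1:8,r2:Add1,r3:Mul1
c5: CDB Mul1=64; stall | r0:Add2,r1:8,r2:Add1,r3:64
c6: stall | r0:Add2,r1:8,r2:Add1,r3:64
c7: stall | r0:Add2,r1:8,r2:Add1,r3:64
c8: CDB Add1=56; issue ADD r1<-Add1 | r0:Add2,r1:Add1,r2:56,r3:64
c9: issue MUL r2<-Mul1 | r0:Add2,r1:Add1,r2:Mul1,r3:64
c10: stall | r0:Add2,r1:Add1,r2:Mul1,r3:64
c11: CDB Add2=-48; issue ADD r3<-Add2 | r0:-48,r1:Add1,r2:Mul1,r3:Add2
c12: stall | r0:-48,r1:Add1,r2:Mul1,r3:Add2
c13: stall | r0:-48,r1:Add1,r2:Mul1,r3:Add2
c14: CDB Add1=-40; issue SUB r1<-Add1 | r0:-48,r1:Add1,r2:Mul1,r3:Add2
c15: CDB Add2=16; issue ADD r1<-Add2 | r0:-48,r1:Add2,r2:Mul1,r3:16
c16: - | r0:-48,r1:Add2,r2:Mul1,r3:16
c17: - | r0:-48,r1:Add2,r2:Mul1,r3:16
c18: CDB Mul1=-2560 | r0:-48,r1:Add2,r2:-2560,r3:16
c19: - | r0:-48,r1:Add2,r2:-2560,r3:16
c20: - | r0:-48,r1:Add2,r2:-2560,r3:16
c21: CDB Add1=2576 | r0:-48,r1:Add2,r2:-2560,r3:16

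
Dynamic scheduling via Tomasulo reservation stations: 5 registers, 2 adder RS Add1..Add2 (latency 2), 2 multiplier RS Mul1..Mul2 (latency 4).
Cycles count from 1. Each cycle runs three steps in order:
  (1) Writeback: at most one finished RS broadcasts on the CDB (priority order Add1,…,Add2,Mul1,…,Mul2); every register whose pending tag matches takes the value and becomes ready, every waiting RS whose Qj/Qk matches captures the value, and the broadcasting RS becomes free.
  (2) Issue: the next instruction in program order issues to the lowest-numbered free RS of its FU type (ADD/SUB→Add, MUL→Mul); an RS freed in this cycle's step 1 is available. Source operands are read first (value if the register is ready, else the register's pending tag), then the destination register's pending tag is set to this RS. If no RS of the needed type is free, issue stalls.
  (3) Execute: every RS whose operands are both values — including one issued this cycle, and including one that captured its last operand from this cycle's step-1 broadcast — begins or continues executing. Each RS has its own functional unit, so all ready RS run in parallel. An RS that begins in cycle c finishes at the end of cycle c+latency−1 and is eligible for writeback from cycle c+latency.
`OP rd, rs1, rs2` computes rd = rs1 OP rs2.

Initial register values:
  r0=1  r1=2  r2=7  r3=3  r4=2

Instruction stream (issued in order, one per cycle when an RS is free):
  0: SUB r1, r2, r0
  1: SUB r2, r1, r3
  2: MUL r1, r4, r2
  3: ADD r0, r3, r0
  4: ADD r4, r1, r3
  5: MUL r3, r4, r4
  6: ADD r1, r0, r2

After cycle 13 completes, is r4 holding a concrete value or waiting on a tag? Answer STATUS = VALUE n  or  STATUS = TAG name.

STATUS = VALUE 9

c1: issue SUB r1<-Add1 | r0:1,r1:Add1,r2:7,r3:3,r4:2
c2: issue SUB r2<-Add2 | r0:1,r1:Add1,r2:Add2,r3:3,r4:2
c3: CDB Add1=6; issue MUL r1<-Mul1 | r0:1,r1:Mul1,r2:Add2,r3:3,r4:2
c4: issue ADD r0<-Add1 | r0:Add1,r1:Mul1,r2:Add2,r3:3,r4:2
c5: CDB Add2=3; issue ADD r4<-Add2 | r0:Add1,r1:Mul1,r2:3,r3:3,r4:Add2
c6: CDB Add1=4; issue MUL r3<-Mul2 | r0:4,r1:Mul1,r2:3,r3:Mul2,r4:Add2
c7: issue ADD r1<-Add1 | r0:4,r1:Add1,r2:3,r3:Mul2,r4:Add2
c8: - | r0:4,r1:Add1,r2:3,r3:Mul2,r4:Add2
c9: CDB Add1=7 | r0:4,r1:7,r2:3,r3:Mul2,r4:Add2
c10: CDB Mul1=6 | r0:4,r1:7,r2:3,r3:Mul2,r4:Add2
c11: - | r0:4,r1:7,r2:3,r3:Mul2,r4:Add2
c12: CDB Add2=9 | r0:4,r1:7,r2:3,r3:Mul2,r4:9
c13: - | r0:4,r1:7,r2:3,r3:Mul2,r4:9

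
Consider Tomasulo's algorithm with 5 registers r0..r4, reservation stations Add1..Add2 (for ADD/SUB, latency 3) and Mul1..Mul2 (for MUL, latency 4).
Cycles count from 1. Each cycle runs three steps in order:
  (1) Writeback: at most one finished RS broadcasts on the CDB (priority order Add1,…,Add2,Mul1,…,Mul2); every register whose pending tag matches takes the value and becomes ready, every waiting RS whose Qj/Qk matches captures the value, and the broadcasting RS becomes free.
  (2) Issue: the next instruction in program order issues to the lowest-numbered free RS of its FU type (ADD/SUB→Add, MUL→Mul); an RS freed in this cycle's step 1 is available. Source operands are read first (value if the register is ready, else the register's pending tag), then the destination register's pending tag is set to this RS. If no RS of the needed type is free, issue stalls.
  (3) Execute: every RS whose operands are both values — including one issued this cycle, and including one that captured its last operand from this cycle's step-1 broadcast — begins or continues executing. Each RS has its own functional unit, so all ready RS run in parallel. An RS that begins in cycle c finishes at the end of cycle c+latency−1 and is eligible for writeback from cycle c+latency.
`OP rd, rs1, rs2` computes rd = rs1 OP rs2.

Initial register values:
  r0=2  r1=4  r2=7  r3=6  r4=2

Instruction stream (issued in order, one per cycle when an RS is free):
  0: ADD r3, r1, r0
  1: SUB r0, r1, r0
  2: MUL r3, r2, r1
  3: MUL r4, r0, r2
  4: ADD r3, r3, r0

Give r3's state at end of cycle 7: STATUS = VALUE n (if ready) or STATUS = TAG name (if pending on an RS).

cycle 1: issue ADD r3<-Add1 // r0:2,r1:4,r2:7,r3:Add1,r4:2
cycle 2: issue SUB r0<-Add2 // r0:Add2,r1:4,r2:7,r3:Add1,r4:2
cycle 3: issue MUL r3<-Mul1 // r0:Add2,r1:4,r2:7,r3:Mul1,r4:2
cycle 4: CDB Add1=6; issue MUL r4<-Mul2 // r0:Add2,r1:4,r2:7,r3:Mul1,r4:Mul2
cycle 5: CDB Add2=2; issue ADD r3<-Add1 // r0:2,r1:4,r2:7,r3:Add1,r4:Mul2
cycle 6: - // r0:2,r1:4,r2:7,r3:Add1,r4:Mul2
cycle 7: CDB Mul1=28 // r0:2,r1:4,r2:7,r3:Add1,r4:Mul2

STATUS = TAG Add1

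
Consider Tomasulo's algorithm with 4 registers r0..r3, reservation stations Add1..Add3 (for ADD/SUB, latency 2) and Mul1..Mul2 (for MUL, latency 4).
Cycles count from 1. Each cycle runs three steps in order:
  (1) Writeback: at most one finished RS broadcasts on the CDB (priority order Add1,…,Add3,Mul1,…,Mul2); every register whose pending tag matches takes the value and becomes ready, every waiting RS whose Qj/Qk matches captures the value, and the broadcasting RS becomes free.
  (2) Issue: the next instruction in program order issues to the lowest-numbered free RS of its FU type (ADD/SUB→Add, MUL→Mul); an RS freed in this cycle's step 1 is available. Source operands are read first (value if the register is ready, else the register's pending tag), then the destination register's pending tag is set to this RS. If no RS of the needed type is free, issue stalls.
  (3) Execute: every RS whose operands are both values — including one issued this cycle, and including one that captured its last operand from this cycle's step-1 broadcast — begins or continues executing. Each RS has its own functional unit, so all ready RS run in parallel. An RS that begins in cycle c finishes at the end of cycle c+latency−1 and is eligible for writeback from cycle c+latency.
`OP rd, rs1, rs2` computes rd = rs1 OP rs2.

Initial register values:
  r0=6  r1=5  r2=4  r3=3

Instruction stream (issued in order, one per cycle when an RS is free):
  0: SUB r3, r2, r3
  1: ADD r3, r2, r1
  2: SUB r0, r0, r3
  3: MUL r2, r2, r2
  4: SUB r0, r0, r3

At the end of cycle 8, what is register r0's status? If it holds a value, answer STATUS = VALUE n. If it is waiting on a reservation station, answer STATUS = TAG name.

c1: issue SUB r3<-Add1 | r0:6,r1:5,r2:4,r3:Add1
c2: issue ADD r3<-Add2 | r0:6,r1:5,r2:4,r3:Add2
c3: CDB Add1=1; issue SUB r0<-Add1 | r0:Add1,r1:5,r2:4,r3:Add2
c4: CDB Add2=9; issue MUL r2<-Mul1 | r0:Add1,r1:5,r2:Mul1,r3:9
c5: issue SUB r0<-Add2 | r0:Add2,r1:5,r2:Mul1,r3:9
c6: CDB Add1=-3 | r0:Add2,r1:5,r2:Mul1,r3:9
c7: - | r0:Add2,r1:5,r2:Mul1,r3:9
c8: CDB Add2=-12 | r0:-12,r1:5,r2:Mul1,r3:9

STATUS = VALUE -12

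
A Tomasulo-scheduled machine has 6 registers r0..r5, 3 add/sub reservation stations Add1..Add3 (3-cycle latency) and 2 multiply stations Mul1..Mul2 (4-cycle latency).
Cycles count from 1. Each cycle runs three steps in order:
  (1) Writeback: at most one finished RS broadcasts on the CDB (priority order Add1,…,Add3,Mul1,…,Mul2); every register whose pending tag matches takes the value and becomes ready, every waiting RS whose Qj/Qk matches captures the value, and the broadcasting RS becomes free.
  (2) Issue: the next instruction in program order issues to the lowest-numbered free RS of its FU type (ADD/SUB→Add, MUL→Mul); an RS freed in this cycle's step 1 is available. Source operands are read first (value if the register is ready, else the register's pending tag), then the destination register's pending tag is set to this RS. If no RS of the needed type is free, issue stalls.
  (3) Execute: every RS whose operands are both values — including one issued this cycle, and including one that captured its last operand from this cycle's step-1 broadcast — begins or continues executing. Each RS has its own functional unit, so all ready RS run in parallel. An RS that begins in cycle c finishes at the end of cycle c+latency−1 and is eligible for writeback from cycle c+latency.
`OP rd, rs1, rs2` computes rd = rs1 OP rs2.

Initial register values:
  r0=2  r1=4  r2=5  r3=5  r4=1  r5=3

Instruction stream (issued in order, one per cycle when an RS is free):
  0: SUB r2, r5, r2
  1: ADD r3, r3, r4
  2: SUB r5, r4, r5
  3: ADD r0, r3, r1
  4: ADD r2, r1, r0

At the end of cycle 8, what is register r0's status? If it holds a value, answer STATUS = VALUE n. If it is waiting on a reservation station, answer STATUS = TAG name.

STATUS = VALUE 10

  c1: issue SUB r2<-Add1  regs: r0:2,r1:4,r2:Add1,r3:5,r4:1,r5:3
  c2: issue ADD r3<-Add2  regs: r0:2,r1:4,r2:Add1,r3:Add2,r4:1,r5:3
  c3: issue SUB r5<-Add3  regs: r0:2,r1:4,r2:Add1,r3:Add2,r4:1,r5:Add3
  c4: CDB Add1=-2; issue ADD r0<-Add1  regs: r0:Add1,r1:4,r2:-2,r3:Add2,r4:1,r5:Add3
  c5: CDB Add2=6; issue ADD r2<-Add2  regs: r0:Add1,r1:4,r2:Add2,r3:6,r4:1,r5:Add3
  c6: CDB Add3=-2  regs: r0:Add1,r1:4,r2:Add2,r3:6,r4:1,r5:-2
  c7: -  regs: r0:Add1,r1:4,r2:Add2,r3:6,r4:1,r5:-2
  c8: CDB Add1=10  regs: r0:10,r1:4,r2:Add2,r3:6,r4:1,r5:-2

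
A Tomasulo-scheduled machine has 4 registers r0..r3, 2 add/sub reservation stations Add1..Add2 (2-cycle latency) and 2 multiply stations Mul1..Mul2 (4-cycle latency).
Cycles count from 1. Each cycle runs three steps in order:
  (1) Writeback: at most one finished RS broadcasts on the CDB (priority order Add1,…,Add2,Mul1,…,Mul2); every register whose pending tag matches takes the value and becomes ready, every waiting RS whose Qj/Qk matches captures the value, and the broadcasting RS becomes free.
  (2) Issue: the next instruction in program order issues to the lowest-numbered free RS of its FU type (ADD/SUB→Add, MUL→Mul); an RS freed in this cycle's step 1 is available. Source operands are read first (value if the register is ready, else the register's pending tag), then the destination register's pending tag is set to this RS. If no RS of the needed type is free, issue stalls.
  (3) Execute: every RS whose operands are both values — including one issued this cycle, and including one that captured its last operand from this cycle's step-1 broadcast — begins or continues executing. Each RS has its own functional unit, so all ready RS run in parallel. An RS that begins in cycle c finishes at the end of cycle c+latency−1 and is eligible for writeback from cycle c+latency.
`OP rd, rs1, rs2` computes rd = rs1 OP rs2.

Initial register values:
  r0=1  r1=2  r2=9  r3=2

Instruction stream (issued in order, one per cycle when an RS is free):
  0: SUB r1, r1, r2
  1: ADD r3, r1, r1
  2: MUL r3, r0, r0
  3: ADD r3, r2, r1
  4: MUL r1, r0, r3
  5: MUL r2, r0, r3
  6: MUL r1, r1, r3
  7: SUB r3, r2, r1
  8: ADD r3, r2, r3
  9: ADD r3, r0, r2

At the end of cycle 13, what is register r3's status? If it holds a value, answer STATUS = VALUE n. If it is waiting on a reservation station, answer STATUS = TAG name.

STATUS = TAG Add2

c1: issue SUB r1<-Add1 | r0:1,r1:Add1,r2:9,r3:2
c2: issue ADD r3<-Add2 | r0:1,r1:Add1,r2:9,r3:Add2
c3: CDB Add1=-7; issue MUL r3<-Mul1 | r0:1,r1:-7,r2:9,r3:Mul1
c4: issue ADD r3<-Add1 | r0:1,r1:-7,r2:9,r3:Add1
c5: CDB Add2=-14; issue MUL r1<-Mul2 | r0:1,r1:Mul2,r2:9,r3:Add1
c6: CDB Add1=2; stall | r0:1,r1:Mul2,r2:9,r3:2
c7: CDB Mul1=1; issue MUL r2<-Mul1 | r0:1,r1:Mul2,r2:Mul1,r3:2
c8: stall | r0:1,r1:Mul2,r2:Mul1,r3:2
c9: stall | r0:1,r1:Mul2,r2:Mul1,r3:2
c10: CDB Mul2=2; issue MUL r1<-Mul2 | r0:1,r1:Mul2,r2:Mul1,r3:2
c11: CDB Mul1=2; issue SUB r3<-Add1 | r0:1,r1:Mul2,r2:2,r3:Add1
c12: issue ADD r3<-Add2 | r0:1,r1:Mul2,r2:2,r3:Add2
c13: stall | r0:1,r1:Mul2,r2:2,r3:Add2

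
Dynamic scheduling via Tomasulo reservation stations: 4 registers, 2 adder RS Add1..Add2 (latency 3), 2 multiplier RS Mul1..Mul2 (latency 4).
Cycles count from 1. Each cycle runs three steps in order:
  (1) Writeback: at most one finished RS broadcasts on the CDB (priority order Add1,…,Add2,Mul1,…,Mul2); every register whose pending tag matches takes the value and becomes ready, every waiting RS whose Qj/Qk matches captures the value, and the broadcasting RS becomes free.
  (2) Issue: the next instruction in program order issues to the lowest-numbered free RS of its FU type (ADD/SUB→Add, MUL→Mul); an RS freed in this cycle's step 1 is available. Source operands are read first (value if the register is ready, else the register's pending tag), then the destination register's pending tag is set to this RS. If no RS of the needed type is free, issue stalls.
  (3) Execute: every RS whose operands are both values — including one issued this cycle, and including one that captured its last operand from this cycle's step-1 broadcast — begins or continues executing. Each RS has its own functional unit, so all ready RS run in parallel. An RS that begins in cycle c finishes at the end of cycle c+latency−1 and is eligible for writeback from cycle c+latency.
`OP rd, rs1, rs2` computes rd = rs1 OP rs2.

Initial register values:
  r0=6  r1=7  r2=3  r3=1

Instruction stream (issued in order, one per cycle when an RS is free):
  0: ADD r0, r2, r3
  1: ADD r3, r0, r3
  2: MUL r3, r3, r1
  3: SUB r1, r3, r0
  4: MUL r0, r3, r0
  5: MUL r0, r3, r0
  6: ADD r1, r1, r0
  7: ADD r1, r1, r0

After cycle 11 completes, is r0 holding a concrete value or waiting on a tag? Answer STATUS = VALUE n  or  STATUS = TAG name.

  c1: issue ADD r0<-Add1  regs: r0:Add1,r1:7,r2:3,r3:1
  c2: issue ADD r3<-Add2  regs: r0:Add1,r1:7,r2:3,r3:Add2
  c3: issue MUL r3<-Mul1  regs: r0:Add1,r1:7,r2:3,r3:Mul1
  c4: CDB Add1=4; issue SUB r1<-Add1  regs: r0:4,r1:Add1,r2:3,r3:Mul1
  c5: issue MUL r0<-Mul2  regs: r0:Mul2,r1:Add1,r2:3,r3:Mul1
  c6: stall  regs: r0:Mul2,r1:Add1,r2:3,r3:Mul1
  c7: CDB Add2=5; stall  regs: r0:Mul2,r1:Add1,r2:3,r3:Mul1
  c8: stall  regs: r0:Mul2,r1:Add1,r2:3,r3:Mul1
  c9: stall  regs: r0:Mul2,r1:Add1,r2:3,r3:Mul1
  c10: stall  regs: r0:Mul2,r1:Add1,r2:3,r3:Mul1
  c11: CDB Mul1=35; issue MUL r0<-Mul1  regs: r0:Mul1,r1:Add1,r2:3,r3:35

STATUS = TAG Mul1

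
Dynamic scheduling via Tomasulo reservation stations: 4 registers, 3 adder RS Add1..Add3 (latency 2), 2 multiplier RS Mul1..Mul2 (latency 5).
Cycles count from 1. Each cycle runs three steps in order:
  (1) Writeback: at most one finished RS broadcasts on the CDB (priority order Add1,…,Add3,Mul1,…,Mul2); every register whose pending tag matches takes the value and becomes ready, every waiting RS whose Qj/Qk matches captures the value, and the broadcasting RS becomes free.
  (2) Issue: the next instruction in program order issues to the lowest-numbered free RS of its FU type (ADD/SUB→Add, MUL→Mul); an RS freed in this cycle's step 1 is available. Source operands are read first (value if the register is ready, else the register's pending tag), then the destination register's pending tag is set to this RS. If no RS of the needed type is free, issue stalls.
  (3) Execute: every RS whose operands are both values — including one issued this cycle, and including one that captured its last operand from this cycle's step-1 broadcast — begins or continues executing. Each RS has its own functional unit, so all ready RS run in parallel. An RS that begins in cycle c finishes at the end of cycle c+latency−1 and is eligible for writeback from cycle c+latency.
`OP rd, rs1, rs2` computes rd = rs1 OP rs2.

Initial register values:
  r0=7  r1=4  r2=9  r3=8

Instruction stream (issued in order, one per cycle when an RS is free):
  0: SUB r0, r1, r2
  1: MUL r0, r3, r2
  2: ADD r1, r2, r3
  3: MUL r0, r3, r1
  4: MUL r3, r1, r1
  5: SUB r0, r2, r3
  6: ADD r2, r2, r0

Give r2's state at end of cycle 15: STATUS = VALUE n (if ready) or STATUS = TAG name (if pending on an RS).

STATUS = TAG Add2

  c1: issue SUB r0<-Add1  regs: r0:Add1,r1:4,r2:9,r3:8
  c2: issue MUL r0<-Mul1  regs: r0:Mul1,r1:4,r2:9,r3:8
  c3: CDB Add1=-5; issue ADD r1<-Add1  regs: r0:Mul1,r1:Add1,r2:9,r3:8
  c4: issue MUL r0<-Mul2  regs: r0:Mul2,r1:Add1,r2:9,r3:8
  c5: CDB Add1=17; stall  regs: r0:Mul2,r1:17,r2:9,r3:8
  c6: stall  regs: r0:Mul2,r1:17,r2:9,r3:8
  c7: CDB Mul1=72; issue MUL r3<-Mul1  regs: r0:Mul2,r1:17,r2:9,r3:Mul1
  c8: issue SUB r0<-Add1  regs: r0:Add1,r1:17,r2:9,r3:Mul1
  c9: issue ADD r2<-Add2  regs: r0:Add1,r1:17,r2:Add2,r3:Mul1
  c10: CDB Mul2=136  regs: r0:Add1,r1:17,r2:Add2,r3:Mul1
  c11: -  regs: r0:Add1,r1:17,r2:Add2,r3:Mul1
  c12: CDB Mul1=289  regs: r0:Add1,r1:17,r2:Add2,r3:289
  c13: -  regs: r0:Add1,r1:17,r2:Add2,r3:289
  c14: CDB Add1=-280  regs: r0:-280,r1:17,r2:Add2,r3:289
  c15: -  regs: r0:-280,r1:17,r2:Add2,r3:289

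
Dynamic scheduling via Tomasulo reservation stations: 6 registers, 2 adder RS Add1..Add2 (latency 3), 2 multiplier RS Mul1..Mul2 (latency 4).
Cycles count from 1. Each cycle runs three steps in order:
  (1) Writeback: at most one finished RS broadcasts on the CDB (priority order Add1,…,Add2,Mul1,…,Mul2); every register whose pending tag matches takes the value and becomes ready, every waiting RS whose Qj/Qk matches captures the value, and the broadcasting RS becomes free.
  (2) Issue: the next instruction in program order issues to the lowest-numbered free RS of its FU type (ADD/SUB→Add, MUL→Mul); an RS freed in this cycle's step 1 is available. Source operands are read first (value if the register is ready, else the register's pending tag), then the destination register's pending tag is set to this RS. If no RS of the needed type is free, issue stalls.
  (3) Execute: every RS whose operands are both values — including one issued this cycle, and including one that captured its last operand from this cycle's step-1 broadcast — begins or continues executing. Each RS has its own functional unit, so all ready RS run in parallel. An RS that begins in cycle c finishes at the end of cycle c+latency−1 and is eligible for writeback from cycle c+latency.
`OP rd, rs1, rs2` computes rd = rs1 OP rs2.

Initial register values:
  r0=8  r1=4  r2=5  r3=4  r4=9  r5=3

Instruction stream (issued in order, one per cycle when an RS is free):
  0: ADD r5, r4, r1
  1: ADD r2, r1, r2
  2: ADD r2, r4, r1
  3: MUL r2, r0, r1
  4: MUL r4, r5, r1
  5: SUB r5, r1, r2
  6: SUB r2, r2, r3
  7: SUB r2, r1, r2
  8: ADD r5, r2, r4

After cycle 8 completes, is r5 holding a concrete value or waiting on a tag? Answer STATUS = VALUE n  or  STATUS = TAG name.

cycle 1: issue ADD r5<-Add1 // r0:8,r1:4,r2:5,r3:4,r4:9,r5:Add1
cycle 2: issue ADD r2<-Add2 // r0:8,r1:4,r2:Add2,r3:4,r4:9,r5:Add1
cycle 3: stall // r0:8,r1:4,r2:Add2,r3:4,r4:9,r5:Add1
cycle 4: CDB Add1=13; issue ADD r2<-Add1 // r0:8,r1:4,r2:Add1,r3:4,r4:9,r5:13
cycle 5: CDB Add2=9; issue MUL r2<-Mul1 // r0:8,r1:4,r2:Mul1,r3:4,r4:9,r5:13
cycle 6: issue MUL r4<-Mul2 // r0:8,r1:4,r2:Mul1,r3:4,r4:Mul2,r5:13
cycle 7: CDB Add1=13; issue SUB r5<-Add1 // r0:8,r1:4,r2:Mul1,r3:4,r4:Mul2,r5:Add1
cycle 8: issue SUB r2<-Add2 // r0:8,r1:4,r2:Add2,r3:4,r4:Mul2,r5:Add1

STATUS = TAG Add1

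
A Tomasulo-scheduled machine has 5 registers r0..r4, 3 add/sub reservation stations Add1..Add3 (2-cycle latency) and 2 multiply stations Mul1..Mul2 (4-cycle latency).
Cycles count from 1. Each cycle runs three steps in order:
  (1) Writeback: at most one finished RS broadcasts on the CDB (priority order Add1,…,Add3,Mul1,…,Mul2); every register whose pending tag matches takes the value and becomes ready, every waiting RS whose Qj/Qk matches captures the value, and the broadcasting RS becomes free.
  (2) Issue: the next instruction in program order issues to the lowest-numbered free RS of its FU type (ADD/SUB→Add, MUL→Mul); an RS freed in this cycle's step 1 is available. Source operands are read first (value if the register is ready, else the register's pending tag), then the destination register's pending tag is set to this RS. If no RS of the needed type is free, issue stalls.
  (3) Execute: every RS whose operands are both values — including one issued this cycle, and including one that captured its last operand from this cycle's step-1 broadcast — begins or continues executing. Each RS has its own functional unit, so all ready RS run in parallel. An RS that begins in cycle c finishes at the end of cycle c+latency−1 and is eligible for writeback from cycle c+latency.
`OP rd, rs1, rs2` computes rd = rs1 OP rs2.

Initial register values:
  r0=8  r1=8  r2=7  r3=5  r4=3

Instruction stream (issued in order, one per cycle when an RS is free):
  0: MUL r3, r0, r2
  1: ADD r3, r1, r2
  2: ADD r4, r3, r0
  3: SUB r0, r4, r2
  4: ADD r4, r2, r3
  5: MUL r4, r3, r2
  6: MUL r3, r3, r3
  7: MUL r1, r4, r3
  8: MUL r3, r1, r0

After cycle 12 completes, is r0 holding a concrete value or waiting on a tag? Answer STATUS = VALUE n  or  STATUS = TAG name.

STATUS = VALUE 16

  c1: issue MUL r3<-Mul1  regs: r0:8,r1:8,r2:7,r3:Mul1,r4:3
  c2: issue ADD r3<-Add1  regs: r0:8,r1:8,r2:7,r3:Add1,r4:3
  c3: issue ADD r4<-Add2  regs: r0:8,r1:8,r2:7,r3:Add1,r4:Add2
  c4: CDB Add1=15; issue SUB r0<-Add1  regs: r0:Add1,r1:8,r2:7,r3:15,r4:Add2
  c5: CDB Mul1=56; issue ADD r4<-Add3  regs: r0:Add1,r1:8,r2:7,r3:15,r4:Add3
  c6: CDB Add2=23; issue MUL r4<-Mul1  regs: r0:Add1,r1:8,r2:7,r3:15,r4:Mul1
  c7: CDB Add3=22; issue MUL r3<-Mul2  regs: r0:Add1,r1:8,r2:7,r3:Mul2,r4:Mul1
  c8: CDB Add1=16; stall  regs: r0:16,r1:8,r2:7,r3:Mul2,r4:Mul1
  c9: stall  regs: r0:16,r1:8,r2:7,r3:Mul2,r4:Mul1
  c10: CDB Mul1=105; issue MUL r1<-Mul1  regs: r0:16,r1:Mul1,r2:7,r3:Mul2,r4:105
  c11: CDB Mul2=225; issue MUL r3<-Mul2  regs: r0:16,r1:Mul1,r2:7,r3:Mul2,r4:105
  c12: -  regs: r0:16,r1:Mul1,r2:7,r3:Mul2,r4:105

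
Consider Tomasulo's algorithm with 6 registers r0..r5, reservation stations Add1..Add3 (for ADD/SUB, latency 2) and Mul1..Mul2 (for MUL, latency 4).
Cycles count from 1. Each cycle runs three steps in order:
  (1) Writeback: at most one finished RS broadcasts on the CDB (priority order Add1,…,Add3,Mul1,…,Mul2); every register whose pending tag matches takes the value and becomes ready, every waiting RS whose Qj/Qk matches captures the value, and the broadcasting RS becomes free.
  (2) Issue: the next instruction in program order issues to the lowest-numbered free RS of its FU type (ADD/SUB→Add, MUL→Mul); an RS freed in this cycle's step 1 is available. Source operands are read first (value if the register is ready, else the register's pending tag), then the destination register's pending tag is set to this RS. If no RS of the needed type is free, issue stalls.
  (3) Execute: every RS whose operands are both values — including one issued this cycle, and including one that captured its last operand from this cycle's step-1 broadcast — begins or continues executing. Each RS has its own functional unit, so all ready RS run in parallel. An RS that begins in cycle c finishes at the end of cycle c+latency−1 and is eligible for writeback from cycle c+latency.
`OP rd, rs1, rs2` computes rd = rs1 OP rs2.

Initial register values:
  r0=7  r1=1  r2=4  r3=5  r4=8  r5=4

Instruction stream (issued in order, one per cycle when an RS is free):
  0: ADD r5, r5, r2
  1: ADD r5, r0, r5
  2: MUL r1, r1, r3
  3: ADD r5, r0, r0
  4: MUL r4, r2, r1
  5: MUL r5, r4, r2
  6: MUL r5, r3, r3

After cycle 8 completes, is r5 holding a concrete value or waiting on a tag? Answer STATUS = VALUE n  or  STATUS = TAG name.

STATUS = TAG Mul1

cycle 1: issue ADD r5<-Add1 // r0:7,r1:1,r2:4,r3:5,r4:8,r5:Add1
cycle 2: issue ADD r5<-Add2 // r0:7,r1:1,r2:4,r3:5,r4:8,r5:Add2
cycle 3: CDB Add1=8; issue MUL r1<-Mul1 // r0:7,r1:Mul1,r2:4,r3:5,r4:8,r5:Add2
cycle 4: issue ADD r5<-Add1 // r0:7,r1:Mul1,r2:4,r3:5,r4:8,r5:Add1
cycle 5: CDB Add2=15; issue MUL r4<-Mul2 // r0:7,r1:Mul1,r2:4,r3:5,r4:Mul2,r5:Add1
cycle 6: CDB Add1=14; stall // r0:7,r1:Mul1,r2:4,r3:5,r4:Mul2,r5:14
cycle 7: CDB Mul1=5; issue MUL r5<-Mul1 // r0:7,r1:5,r2:4,r3:5,r4:Mul2,r5:Mul1
cycle 8: stall // r0:7,r1:5,r2:4,r3:5,r4:Mul2,r5:Mul1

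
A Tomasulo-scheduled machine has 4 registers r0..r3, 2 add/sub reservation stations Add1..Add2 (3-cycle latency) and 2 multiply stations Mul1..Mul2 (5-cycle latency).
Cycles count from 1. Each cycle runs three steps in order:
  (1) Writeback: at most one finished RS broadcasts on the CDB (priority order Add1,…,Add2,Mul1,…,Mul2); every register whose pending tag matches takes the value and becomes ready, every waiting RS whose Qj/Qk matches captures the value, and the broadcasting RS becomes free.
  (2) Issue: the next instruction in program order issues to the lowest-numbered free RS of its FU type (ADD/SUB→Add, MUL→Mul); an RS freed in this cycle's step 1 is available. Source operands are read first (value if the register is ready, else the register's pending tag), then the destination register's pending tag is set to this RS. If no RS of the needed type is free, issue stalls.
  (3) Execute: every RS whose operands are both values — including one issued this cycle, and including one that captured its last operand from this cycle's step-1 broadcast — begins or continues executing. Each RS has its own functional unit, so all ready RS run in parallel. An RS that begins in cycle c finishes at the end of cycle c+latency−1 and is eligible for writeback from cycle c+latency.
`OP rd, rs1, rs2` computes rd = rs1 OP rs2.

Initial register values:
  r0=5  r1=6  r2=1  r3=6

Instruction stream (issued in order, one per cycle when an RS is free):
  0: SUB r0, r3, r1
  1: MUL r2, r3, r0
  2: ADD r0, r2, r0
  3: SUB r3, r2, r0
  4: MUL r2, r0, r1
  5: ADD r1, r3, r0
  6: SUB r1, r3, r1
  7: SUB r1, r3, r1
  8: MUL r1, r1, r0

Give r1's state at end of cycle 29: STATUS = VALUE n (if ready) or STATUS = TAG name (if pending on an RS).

  c1: issue SUB r0<-Add1  regs: r0:Add1,r1:6,r2:1,r3:6
  c2: issue MUL r2<-Mul1  regs: r0:Add1,r1:6,r2:Mul1,r3:6
  c3: issue ADD r0<-Add2  regs: r0:Add2,r1:6,r2:Mul1,r3:6
  c4: CDB Add1=0; issue SUB r3<-Add1  regs: r0:Add2,r1:6,r2:Mul1,r3:Add1
  c5: issue MUL r2<-Mul2  regs: r0:Add2,r1:6,r2:Mul2,r3:Add1
  c6: stall  regs: r0:Add2,r1:6,r2:Mul2,r3:Add1
  c7: stall  regs: r0:Add2,r1:6,r2:Mul2,r3:Add1
  c8: stall  regs: r0:Add2,r1:6,r2:Mul2,r3:Add1
  c9: CDB Mul1=0; stall  regs: r0:Add2,r1:6,r2:Mul2,r3:Add1
  c10: stall  regs: r0:Add2,r1:6,r2:Mul2,r3:Add1
  c11: stall  regs: r0:Add2,r1:6,r2:Mul2,r3:Add1
  c12: CDB Add2=0; issue ADD r1<-Add2  regs: r0:0,r1:Add2,r2:Mul2,r3:Add1
  c13: stall  regs: r0:0,r1:Add2,r2:Mul2,r3:Add1
  c14: stall  regs: r0:0,r1:Add2,r2:Mul2,r3:Add1
  c15: CDB Add1=0; issue SUB r1<-Add1  regs: r0:0,r1:Add1,r2:Mul2,r3:0
  c16: stall  regs: r0:0,r1:Add1,r2:Mul2,r3:0
  c17: CDB Mul2=0; stall  regs: r0:0,r1:Add1,r2:0,r3:0
  c18: CDB Add2=0; issue SUB r1<-Add2  regs: r0:0,r1:Add2,r2:0,r3:0
  c19: issue MUL r1<-Mul1  regs: r0:0,r1:Mul1,r2:0,r3:0
  c20: -  regs: r0:0,r1:Mul1,r2:0,r3:0
  c21: CDB Add1=0  regs: r0:0,r1:Mul1,r2:0,r3:0
  c22: -  regs: r0:0,r1:Mul1,r2:0,r3:0
  c23: -  regs: r0:0,r1:Mul1,r2:0,r3:0
  c24: CDB Add2=0  regs: r0:0,r1:Mul1,r2:0,r3:0
  c25: -  regs: r0:0,r1:Mul1,r2:0,r3:0
  c26: -  regs: r0:0,r1:Mul1,r2:0,r3:0
  c27: -  regs: r0:0,r1:Mul1,r2:0,r3:0
  c28: -  regs: r0:0,r1:Mul1,r2:0,r3:0
  c29: CDB Mul1=0  regs: r0:0,r1:0,r2:0,r3:0

STATUS = VALUE 0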